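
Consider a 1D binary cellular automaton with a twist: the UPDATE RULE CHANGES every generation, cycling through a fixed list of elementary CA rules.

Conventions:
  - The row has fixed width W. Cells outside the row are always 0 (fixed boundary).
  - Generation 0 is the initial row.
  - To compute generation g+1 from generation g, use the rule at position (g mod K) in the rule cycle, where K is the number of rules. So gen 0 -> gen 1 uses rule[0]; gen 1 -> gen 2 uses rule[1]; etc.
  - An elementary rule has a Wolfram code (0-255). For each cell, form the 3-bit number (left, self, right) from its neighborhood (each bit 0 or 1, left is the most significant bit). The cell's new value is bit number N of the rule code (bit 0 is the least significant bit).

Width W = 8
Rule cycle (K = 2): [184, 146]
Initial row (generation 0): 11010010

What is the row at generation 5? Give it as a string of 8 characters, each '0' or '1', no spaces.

Answer: 00000100

Derivation:
Gen 0: 11010010
Gen 1 (rule 184): 10101001
Gen 2 (rule 146): 00000110
Gen 3 (rule 184): 00000101
Gen 4 (rule 146): 00001000
Gen 5 (rule 184): 00000100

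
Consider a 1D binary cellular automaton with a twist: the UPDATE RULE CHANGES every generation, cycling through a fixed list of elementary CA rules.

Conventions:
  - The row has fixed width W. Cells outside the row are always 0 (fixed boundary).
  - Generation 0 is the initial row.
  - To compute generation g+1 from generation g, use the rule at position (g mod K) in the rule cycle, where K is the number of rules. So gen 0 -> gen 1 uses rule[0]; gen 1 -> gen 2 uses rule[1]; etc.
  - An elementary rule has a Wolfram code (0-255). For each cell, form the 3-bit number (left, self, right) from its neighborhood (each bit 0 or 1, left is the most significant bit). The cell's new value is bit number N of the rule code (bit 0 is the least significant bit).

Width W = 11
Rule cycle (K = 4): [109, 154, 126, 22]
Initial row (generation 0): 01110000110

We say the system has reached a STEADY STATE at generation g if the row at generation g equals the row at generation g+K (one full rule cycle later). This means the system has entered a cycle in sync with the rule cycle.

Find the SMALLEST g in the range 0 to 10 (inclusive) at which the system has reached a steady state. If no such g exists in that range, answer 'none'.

Answer: none

Derivation:
Gen 0: 01110000110
Gen 1 (rule 109): 01010110110
Gen 2 (rule 154): 10000100101
Gen 3 (rule 126): 11001111111
Gen 4 (rule 22): 00110000000
Gen 5 (rule 109): 10110111111
Gen 6 (rule 154): 00100111110
Gen 7 (rule 126): 01111100011
Gen 8 (rule 22): 10000010100
Gen 9 (rule 109): 10111011101
Gen 10 (rule 154): 00110011000
Gen 11 (rule 126): 01111111100
Gen 12 (rule 22): 10000000010
Gen 13 (rule 109): 10111111010
Gen 14 (rule 154): 00111110001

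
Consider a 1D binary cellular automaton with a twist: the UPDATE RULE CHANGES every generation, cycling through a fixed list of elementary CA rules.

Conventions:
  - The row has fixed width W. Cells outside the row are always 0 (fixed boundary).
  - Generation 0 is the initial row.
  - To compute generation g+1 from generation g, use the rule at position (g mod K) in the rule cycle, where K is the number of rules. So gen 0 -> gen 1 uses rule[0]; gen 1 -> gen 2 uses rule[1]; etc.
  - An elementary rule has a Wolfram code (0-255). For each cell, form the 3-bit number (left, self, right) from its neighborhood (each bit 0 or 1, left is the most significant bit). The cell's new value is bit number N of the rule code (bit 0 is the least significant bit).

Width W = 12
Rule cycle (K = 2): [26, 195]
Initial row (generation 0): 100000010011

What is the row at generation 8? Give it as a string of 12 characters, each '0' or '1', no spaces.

Gen 0: 100000010011
Gen 1 (rule 26): 010000101110
Gen 2 (rule 195): 100111000110
Gen 3 (rule 26): 011100101101
Gen 4 (rule 195): 101101000100
Gen 5 (rule 26): 001000101010
Gen 6 (rule 195): 110011000000
Gen 7 (rule 26): 101110100000
Gen 8 (rule 195): 000110001111

Answer: 000110001111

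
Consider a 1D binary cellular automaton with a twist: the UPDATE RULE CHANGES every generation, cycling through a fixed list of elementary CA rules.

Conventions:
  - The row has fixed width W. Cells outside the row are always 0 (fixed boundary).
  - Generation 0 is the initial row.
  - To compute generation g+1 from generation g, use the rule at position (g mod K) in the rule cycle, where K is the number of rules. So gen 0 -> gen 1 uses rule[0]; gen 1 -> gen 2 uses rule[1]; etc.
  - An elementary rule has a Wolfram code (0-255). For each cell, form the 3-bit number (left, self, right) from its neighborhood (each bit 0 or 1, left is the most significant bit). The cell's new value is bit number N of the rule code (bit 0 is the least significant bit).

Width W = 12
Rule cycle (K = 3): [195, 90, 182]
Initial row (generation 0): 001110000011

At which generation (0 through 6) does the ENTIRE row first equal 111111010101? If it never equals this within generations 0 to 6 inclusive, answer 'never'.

Answer: never

Derivation:
Gen 0: 001110000011
Gen 1 (rule 195): 110110111101
Gen 2 (rule 90): 110110100100
Gen 3 (rule 182): 001001111110
Gen 4 (rule 195): 110010111110
Gen 5 (rule 90): 111100100011
Gen 6 (rule 182): 011011110100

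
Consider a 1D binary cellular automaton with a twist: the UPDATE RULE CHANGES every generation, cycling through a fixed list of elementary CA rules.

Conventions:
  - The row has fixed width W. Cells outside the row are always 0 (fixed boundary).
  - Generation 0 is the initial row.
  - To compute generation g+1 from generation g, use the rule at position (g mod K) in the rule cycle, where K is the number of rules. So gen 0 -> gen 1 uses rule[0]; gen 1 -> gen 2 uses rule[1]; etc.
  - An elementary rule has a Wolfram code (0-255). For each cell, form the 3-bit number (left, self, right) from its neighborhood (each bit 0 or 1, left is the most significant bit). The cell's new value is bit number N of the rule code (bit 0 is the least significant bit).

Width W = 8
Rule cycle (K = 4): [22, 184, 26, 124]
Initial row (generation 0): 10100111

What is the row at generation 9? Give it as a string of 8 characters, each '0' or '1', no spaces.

Answer: 00100111

Derivation:
Gen 0: 10100111
Gen 1 (rule 22): 10111000
Gen 2 (rule 184): 01110100
Gen 3 (rule 26): 11000010
Gen 4 (rule 124): 11100011
Gen 5 (rule 22): 00010100
Gen 6 (rule 184): 00001010
Gen 7 (rule 26): 00010001
Gen 8 (rule 124): 00011001
Gen 9 (rule 22): 00100111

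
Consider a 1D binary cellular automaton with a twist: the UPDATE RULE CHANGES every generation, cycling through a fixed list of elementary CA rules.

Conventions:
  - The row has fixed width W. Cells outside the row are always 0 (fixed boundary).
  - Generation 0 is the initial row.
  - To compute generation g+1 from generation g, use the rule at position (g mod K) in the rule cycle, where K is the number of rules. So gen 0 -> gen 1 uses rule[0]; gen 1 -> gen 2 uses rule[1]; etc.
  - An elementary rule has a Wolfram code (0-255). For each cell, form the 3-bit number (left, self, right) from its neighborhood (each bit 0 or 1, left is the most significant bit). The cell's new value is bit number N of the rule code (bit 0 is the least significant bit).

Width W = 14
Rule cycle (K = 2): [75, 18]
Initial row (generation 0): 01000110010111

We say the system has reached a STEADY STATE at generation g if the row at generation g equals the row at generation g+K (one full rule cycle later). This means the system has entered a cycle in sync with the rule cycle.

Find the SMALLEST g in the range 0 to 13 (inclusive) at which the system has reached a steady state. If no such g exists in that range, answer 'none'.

Gen 0: 01000110010111
Gen 1 (rule 75): 10011110100101
Gen 2 (rule 18): 01100000011000
Gen 3 (rule 75): 11101111111011
Gen 4 (rule 18): 00000000000000
Gen 5 (rule 75): 11111111111111
Gen 6 (rule 18): 00000000000000
Gen 7 (rule 75): 11111111111111
Gen 8 (rule 18): 00000000000000
Gen 9 (rule 75): 11111111111111
Gen 10 (rule 18): 00000000000000
Gen 11 (rule 75): 11111111111111
Gen 12 (rule 18): 00000000000000
Gen 13 (rule 75): 11111111111111
Gen 14 (rule 18): 00000000000000
Gen 15 (rule 75): 11111111111111

Answer: 4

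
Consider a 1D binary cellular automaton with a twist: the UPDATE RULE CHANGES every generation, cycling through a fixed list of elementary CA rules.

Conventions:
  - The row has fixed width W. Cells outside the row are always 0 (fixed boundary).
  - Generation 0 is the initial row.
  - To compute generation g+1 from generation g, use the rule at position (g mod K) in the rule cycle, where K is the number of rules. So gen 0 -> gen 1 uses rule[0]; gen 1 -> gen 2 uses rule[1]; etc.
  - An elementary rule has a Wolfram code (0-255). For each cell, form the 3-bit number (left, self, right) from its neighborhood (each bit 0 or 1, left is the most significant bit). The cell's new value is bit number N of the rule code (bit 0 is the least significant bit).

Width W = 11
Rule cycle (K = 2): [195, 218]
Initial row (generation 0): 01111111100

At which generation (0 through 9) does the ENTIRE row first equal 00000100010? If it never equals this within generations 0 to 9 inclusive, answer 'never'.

Gen 0: 01111111100
Gen 1 (rule 195): 10111111101
Gen 2 (rule 218): 00111111100
Gen 3 (rule 195): 11011111101
Gen 4 (rule 218): 11011111100
Gen 5 (rule 195): 01001111101
Gen 6 (rule 218): 10111111100
Gen 7 (rule 195): 00011111101
Gen 8 (rule 218): 00111111100
Gen 9 (rule 195): 11011111101

Answer: never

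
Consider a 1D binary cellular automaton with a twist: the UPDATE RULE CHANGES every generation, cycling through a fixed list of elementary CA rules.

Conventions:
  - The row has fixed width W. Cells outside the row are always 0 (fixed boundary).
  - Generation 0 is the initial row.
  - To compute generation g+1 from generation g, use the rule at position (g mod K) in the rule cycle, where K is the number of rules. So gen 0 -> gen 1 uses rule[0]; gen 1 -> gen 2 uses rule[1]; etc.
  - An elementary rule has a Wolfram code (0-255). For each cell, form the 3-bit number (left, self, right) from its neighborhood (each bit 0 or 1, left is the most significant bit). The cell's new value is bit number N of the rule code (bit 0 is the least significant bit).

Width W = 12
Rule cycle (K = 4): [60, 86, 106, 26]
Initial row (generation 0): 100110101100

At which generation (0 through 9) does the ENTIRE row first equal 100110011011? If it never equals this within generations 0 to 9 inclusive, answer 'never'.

Gen 0: 100110101100
Gen 1 (rule 60): 110101111010
Gen 2 (rule 86): 010100001011
Gen 3 (rule 106): 101000010111
Gen 4 (rule 26): 000100100100
Gen 5 (rule 60): 000110110110
Gen 6 (rule 86): 001010010011
Gen 7 (rule 106): 010100100111
Gen 8 (rule 26): 100011011100
Gen 9 (rule 60): 110010110010

Answer: never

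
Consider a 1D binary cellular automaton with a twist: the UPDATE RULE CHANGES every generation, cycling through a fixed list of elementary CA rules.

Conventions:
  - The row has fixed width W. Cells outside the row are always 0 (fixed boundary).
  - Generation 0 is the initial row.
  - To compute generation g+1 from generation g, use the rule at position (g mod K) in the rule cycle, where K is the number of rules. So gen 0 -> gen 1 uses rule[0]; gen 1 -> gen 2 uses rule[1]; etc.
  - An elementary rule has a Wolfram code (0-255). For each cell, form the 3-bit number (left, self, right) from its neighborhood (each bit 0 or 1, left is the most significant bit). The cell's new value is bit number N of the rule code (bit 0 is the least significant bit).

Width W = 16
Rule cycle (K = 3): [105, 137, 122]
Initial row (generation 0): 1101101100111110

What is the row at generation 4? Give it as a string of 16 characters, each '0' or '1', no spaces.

Answer: 0011101101001001

Derivation:
Gen 0: 1101101100111110
Gen 1 (rule 105): 1111111100100010
Gen 2 (rule 137): 1111111000001000
Gen 3 (rule 122): 1000001100010100
Gen 4 (rule 105): 0011101101001001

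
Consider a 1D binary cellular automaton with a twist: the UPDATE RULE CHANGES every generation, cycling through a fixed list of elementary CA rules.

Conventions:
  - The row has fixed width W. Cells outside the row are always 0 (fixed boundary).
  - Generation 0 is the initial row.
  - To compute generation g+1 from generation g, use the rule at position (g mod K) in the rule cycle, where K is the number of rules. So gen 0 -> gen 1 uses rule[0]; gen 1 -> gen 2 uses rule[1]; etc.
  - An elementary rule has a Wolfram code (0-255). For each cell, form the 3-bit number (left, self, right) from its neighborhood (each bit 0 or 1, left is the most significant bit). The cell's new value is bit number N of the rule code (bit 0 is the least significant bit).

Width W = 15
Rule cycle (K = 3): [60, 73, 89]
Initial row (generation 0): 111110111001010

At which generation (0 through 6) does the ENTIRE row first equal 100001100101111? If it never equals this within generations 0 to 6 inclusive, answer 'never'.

Gen 0: 111110111001010
Gen 1 (rule 60): 100001100101111
Gen 2 (rule 73): 001101100001001
Gen 3 (rule 89): 101101111100100
Gen 4 (rule 60): 111011000010110
Gen 5 (rule 73): 101011011000110
Gen 6 (rule 89): 000011011110111

Answer: 1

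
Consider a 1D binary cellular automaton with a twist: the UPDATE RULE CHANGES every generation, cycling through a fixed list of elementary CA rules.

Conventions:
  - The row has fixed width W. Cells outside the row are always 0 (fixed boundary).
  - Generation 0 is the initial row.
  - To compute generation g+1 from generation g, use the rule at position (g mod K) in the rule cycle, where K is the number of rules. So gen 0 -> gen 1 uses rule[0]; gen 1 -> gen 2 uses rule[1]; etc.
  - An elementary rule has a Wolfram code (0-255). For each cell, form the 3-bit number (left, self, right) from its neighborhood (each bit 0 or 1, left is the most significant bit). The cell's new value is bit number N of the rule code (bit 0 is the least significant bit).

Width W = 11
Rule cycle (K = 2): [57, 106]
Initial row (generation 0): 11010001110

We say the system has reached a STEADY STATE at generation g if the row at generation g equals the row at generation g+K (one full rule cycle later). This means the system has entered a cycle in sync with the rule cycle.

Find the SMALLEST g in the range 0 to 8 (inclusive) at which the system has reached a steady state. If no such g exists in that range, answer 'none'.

Answer: 5

Derivation:
Gen 0: 11010001110
Gen 1 (rule 57): 10101101001
Gen 2 (rule 106): 01011110010
Gen 3 (rule 57): 00110001001
Gen 4 (rule 106): 01110010010
Gen 5 (rule 57): 01001001001
Gen 6 (rule 106): 10010010010
Gen 7 (rule 57): 01001001001
Gen 8 (rule 106): 10010010010
Gen 9 (rule 57): 01001001001
Gen 10 (rule 106): 10010010010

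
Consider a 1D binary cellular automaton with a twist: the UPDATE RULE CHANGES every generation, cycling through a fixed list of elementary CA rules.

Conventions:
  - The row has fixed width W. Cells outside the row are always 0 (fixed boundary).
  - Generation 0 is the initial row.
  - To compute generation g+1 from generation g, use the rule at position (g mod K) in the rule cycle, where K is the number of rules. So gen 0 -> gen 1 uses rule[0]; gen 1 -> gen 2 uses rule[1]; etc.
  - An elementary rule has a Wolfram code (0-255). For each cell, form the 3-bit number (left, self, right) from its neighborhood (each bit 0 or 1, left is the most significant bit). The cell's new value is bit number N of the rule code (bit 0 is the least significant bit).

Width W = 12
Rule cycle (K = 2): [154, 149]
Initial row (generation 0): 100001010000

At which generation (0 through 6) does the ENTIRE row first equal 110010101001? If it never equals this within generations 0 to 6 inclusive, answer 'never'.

Gen 0: 100001010000
Gen 1 (rule 154): 010010001000
Gen 2 (rule 149): 011011101111
Gen 3 (rule 154): 110011001110
Gen 4 (rule 149): 001000100101
Gen 5 (rule 154): 010101011000
Gen 6 (rule 149): 010101000111

Answer: never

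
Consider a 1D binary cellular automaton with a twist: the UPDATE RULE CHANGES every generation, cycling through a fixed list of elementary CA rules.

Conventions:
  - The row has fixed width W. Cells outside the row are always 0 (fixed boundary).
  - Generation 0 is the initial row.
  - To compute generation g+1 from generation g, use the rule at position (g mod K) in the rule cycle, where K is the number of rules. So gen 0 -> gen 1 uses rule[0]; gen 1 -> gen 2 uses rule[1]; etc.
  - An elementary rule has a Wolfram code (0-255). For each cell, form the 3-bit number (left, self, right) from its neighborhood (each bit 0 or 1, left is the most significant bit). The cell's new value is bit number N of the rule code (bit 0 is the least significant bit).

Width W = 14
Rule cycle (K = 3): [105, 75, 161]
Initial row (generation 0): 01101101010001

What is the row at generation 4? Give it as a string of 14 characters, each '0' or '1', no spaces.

Answer: 11011010001111

Derivation:
Gen 0: 01101101010001
Gen 1 (rule 105): 01111110100100
Gen 2 (rule 75): 11000010001001
Gen 3 (rule 161): 00011000100000
Gen 4 (rule 105): 11011010001111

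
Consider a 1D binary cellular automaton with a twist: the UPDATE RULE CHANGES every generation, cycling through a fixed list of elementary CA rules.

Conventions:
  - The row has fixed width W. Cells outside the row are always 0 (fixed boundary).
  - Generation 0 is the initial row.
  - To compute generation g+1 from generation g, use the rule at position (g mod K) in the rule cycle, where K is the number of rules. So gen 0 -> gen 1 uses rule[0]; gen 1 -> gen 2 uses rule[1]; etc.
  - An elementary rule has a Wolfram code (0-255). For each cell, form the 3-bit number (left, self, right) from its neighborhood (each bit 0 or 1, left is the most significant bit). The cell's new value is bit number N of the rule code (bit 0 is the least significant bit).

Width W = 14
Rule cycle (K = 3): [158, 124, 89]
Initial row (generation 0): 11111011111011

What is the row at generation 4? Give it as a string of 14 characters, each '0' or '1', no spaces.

Gen 0: 11111011111011
Gen 1 (rule 158): 11110011110010
Gen 2 (rule 124): 10011010011011
Gen 3 (rule 89): 01011001011011
Gen 4 (rule 158): 11010111010010

Answer: 11010111010010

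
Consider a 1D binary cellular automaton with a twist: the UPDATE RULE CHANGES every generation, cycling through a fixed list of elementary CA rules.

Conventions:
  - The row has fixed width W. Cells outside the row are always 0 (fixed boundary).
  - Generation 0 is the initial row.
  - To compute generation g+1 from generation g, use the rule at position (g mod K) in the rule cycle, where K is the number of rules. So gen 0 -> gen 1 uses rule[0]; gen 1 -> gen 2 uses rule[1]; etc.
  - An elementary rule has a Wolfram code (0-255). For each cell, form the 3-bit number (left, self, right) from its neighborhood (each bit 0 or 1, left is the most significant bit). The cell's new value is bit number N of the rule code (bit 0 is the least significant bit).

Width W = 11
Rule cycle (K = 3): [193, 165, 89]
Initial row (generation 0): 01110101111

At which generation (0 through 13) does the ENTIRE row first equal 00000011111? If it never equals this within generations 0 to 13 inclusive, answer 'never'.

Answer: never

Derivation:
Gen 0: 01110101111
Gen 1 (rule 193): 00110000111
Gen 2 (rule 165): 10000110010
Gen 3 (rule 89): 01110111001
Gen 4 (rule 193): 00110011000
Gen 5 (rule 165): 10000000011
Gen 6 (rule 89): 01111111011
Gen 7 (rule 193): 00111111001
Gen 8 (rule 165): 10011110001
Gen 9 (rule 89): 01010011100
Gen 10 (rule 193): 00000001101
Gen 11 (rule 165): 11111100011
Gen 12 (rule 89): 10000111011
Gen 13 (rule 193): 00110011001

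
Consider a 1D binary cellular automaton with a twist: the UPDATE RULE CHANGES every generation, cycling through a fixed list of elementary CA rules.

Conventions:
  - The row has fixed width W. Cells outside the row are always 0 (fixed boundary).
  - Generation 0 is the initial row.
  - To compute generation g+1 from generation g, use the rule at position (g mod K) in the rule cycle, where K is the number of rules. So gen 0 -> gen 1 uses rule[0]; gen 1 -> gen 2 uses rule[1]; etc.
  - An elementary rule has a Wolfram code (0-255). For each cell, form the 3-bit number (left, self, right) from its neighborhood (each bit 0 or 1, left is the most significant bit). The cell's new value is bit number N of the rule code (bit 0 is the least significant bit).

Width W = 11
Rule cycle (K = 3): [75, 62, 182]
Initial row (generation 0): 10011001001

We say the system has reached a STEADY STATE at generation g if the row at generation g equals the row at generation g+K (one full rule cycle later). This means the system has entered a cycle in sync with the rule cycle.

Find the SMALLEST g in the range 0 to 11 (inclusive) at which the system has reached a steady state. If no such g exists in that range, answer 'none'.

Answer: 1

Derivation:
Gen 0: 10011001001
Gen 1 (rule 75): 00111010010
Gen 2 (rule 62): 01100111111
Gen 3 (rule 182): 10011011110
Gen 4 (rule 75): 00111010010
Gen 5 (rule 62): 01100111111
Gen 6 (rule 182): 10011011110
Gen 7 (rule 75): 00111010010
Gen 8 (rule 62): 01100111111
Gen 9 (rule 182): 10011011110
Gen 10 (rule 75): 00111010010
Gen 11 (rule 62): 01100111111
Gen 12 (rule 182): 10011011110
Gen 13 (rule 75): 00111010010
Gen 14 (rule 62): 01100111111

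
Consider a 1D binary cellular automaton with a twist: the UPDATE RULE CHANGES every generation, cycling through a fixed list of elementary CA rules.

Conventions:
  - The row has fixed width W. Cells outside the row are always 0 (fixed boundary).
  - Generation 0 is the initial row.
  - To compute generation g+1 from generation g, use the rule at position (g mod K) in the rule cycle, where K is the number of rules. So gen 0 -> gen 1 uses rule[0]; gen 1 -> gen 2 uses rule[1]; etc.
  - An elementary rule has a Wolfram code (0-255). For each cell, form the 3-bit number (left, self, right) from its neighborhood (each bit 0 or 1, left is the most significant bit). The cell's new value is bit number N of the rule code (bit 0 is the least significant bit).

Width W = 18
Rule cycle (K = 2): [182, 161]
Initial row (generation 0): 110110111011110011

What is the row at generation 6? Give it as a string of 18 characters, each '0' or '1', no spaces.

Answer: 100110101111010100

Derivation:
Gen 0: 110110111011110011
Gen 1 (rule 182): 001001010101101100
Gen 2 (rule 161): 100000101010010001
Gen 3 (rule 182): 110001111111111011
Gen 4 (rule 161): 000100111111110100
Gen 5 (rule 182): 001111011111101110
Gen 6 (rule 161): 100110101111010100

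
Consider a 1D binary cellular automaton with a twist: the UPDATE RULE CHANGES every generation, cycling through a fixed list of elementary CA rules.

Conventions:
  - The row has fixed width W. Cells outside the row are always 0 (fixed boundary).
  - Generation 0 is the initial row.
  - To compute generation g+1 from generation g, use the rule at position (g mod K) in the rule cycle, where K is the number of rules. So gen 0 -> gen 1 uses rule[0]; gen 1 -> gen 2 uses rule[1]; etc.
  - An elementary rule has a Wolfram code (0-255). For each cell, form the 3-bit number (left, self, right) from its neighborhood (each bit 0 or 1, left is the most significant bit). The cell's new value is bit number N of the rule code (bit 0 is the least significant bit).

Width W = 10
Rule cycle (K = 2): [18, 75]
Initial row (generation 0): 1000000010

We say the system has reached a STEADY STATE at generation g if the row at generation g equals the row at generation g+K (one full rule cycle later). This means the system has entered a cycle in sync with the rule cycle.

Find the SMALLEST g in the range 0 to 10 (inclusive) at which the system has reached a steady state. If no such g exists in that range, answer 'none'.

Gen 0: 1000000010
Gen 1 (rule 18): 0100000101
Gen 2 (rule 75): 1001111000
Gen 3 (rule 18): 0110000100
Gen 4 (rule 75): 1110111001
Gen 5 (rule 18): 0000000110
Gen 6 (rule 75): 1111111110
Gen 7 (rule 18): 0000000001
Gen 8 (rule 75): 1111111110
Gen 9 (rule 18): 0000000001
Gen 10 (rule 75): 1111111110
Gen 11 (rule 18): 0000000001
Gen 12 (rule 75): 1111111110

Answer: 6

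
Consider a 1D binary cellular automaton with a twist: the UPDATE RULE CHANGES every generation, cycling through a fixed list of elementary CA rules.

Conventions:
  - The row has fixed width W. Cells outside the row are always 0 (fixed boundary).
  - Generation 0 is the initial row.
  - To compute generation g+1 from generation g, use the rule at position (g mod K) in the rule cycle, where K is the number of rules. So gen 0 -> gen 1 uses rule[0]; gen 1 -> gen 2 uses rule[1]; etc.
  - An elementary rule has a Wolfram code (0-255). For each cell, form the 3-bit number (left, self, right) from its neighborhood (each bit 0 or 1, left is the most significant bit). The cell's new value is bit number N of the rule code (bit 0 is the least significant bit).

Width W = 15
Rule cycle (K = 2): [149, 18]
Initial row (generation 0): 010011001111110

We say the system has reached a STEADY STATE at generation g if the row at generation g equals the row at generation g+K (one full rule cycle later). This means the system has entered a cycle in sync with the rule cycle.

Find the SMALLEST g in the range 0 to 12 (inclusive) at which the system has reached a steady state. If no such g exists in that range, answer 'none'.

Answer: 6

Derivation:
Gen 0: 010011001111110
Gen 1 (rule 149): 011000100111101
Gen 2 (rule 18): 100101011000000
Gen 3 (rule 149): 110101000111111
Gen 4 (rule 18): 000000101000000
Gen 5 (rule 149): 111110101111111
Gen 6 (rule 18): 000000000000000
Gen 7 (rule 149): 111111111111111
Gen 8 (rule 18): 000000000000000
Gen 9 (rule 149): 111111111111111
Gen 10 (rule 18): 000000000000000
Gen 11 (rule 149): 111111111111111
Gen 12 (rule 18): 000000000000000
Gen 13 (rule 149): 111111111111111
Gen 14 (rule 18): 000000000000000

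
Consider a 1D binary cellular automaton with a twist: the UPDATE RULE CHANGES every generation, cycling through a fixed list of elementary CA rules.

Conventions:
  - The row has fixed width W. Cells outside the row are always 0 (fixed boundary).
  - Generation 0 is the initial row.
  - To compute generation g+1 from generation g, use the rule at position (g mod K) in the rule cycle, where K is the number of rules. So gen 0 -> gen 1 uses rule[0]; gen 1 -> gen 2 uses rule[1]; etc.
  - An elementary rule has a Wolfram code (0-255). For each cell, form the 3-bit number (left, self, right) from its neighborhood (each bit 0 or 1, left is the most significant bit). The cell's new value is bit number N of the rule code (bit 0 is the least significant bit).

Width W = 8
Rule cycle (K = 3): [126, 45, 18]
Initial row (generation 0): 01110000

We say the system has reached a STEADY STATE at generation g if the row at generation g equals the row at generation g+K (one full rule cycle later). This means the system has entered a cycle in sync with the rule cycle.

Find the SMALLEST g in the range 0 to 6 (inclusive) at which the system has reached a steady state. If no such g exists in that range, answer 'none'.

Answer: none

Derivation:
Gen 0: 01110000
Gen 1 (rule 126): 11011000
Gen 2 (rule 45): 10110011
Gen 3 (rule 18): 00001100
Gen 4 (rule 126): 00011110
Gen 5 (rule 45): 11010000
Gen 6 (rule 18): 00001000
Gen 7 (rule 126): 00011100
Gen 8 (rule 45): 11010001
Gen 9 (rule 18): 00001010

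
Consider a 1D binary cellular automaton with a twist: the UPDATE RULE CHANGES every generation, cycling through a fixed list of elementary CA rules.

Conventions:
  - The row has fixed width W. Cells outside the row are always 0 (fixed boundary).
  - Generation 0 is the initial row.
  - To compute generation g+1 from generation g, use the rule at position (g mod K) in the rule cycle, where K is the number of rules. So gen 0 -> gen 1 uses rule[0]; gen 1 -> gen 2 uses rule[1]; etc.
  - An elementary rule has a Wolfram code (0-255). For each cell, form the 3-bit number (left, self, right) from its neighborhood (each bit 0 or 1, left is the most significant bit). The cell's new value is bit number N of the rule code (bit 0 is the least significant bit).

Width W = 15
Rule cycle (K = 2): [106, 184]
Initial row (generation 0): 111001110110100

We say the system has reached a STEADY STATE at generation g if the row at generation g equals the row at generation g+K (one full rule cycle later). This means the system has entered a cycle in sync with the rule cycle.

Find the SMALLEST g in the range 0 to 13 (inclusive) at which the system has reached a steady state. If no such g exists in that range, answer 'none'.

Answer: 7

Derivation:
Gen 0: 111001110110100
Gen 1 (rule 106): 101011011111000
Gen 2 (rule 184): 010110111110100
Gen 3 (rule 106): 101111100011000
Gen 4 (rule 184): 011111010010100
Gen 5 (rule 106): 110001100101000
Gen 6 (rule 184): 101001010010100
Gen 7 (rule 106): 010010100101000
Gen 8 (rule 184): 001001010010100
Gen 9 (rule 106): 010010100101000
Gen 10 (rule 184): 001001010010100
Gen 11 (rule 106): 010010100101000
Gen 12 (rule 184): 001001010010100
Gen 13 (rule 106): 010010100101000
Gen 14 (rule 184): 001001010010100
Gen 15 (rule 106): 010010100101000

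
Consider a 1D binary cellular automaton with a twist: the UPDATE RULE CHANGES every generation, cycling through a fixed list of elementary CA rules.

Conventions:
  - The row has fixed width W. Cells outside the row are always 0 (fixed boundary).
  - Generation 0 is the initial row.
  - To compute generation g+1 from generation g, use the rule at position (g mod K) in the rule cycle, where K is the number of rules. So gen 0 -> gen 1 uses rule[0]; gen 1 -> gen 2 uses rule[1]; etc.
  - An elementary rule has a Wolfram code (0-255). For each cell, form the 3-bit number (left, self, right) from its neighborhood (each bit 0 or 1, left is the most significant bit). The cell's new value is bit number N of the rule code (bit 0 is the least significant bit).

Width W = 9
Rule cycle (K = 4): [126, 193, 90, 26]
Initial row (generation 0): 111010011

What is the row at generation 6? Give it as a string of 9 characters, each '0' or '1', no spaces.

Gen 0: 111010011
Gen 1 (rule 126): 101111111
Gen 2 (rule 193): 000111111
Gen 3 (rule 90): 001100001
Gen 4 (rule 26): 011010010
Gen 5 (rule 126): 111111111
Gen 6 (rule 193): 011111111

Answer: 011111111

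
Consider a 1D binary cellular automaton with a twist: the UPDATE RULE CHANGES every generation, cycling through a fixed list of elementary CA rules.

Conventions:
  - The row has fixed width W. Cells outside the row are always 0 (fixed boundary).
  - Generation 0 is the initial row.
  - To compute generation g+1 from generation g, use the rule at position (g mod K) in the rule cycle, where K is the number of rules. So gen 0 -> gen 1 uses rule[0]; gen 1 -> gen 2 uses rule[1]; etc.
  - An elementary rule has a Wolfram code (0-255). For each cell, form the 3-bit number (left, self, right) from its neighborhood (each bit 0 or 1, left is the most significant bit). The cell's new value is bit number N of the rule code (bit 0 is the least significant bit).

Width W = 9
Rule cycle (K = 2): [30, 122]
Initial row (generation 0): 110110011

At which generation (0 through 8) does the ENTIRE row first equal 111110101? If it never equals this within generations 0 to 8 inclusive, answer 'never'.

Gen 0: 110110011
Gen 1 (rule 30): 100101110
Gen 2 (rule 122): 011011011
Gen 3 (rule 30): 110010010
Gen 4 (rule 122): 111101101
Gen 5 (rule 30): 100001001
Gen 6 (rule 122): 010010110
Gen 7 (rule 30): 111110101
Gen 8 (rule 122): 100011010

Answer: 7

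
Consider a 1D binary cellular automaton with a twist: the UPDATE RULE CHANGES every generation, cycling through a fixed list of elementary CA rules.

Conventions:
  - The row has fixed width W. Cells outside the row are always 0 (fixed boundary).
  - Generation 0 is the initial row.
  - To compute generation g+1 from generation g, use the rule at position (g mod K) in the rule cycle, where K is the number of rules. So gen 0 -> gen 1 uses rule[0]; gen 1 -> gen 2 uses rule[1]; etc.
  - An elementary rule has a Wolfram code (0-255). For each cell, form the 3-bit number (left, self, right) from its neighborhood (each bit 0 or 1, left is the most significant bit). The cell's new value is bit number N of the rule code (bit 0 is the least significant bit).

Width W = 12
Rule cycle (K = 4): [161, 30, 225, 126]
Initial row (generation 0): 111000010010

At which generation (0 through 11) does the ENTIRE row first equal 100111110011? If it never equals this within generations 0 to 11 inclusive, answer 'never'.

Answer: 7

Derivation:
Gen 0: 111000010010
Gen 1 (rule 161): 010011000000
Gen 2 (rule 30): 111110100000
Gen 3 (rule 225): 011111001111
Gen 4 (rule 126): 110001111001
Gen 5 (rule 161): 000100110000
Gen 6 (rule 30): 001111101000
Gen 7 (rule 225): 100111110011
Gen 8 (rule 126): 111100011111
Gen 9 (rule 161): 011001001110
Gen 10 (rule 30): 110111111001
Gen 11 (rule 225): 011011111000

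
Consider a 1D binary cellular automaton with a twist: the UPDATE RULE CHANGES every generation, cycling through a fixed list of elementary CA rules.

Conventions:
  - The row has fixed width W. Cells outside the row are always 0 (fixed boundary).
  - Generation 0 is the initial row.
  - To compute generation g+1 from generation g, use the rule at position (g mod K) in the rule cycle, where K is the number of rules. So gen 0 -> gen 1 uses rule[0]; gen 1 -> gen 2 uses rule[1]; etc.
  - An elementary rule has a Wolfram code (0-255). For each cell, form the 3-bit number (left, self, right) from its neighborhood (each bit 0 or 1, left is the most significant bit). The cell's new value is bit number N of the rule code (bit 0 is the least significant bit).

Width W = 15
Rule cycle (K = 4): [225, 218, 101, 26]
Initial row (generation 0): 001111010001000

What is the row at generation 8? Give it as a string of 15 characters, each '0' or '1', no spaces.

Answer: 000000100011100

Derivation:
Gen 0: 001111010001000
Gen 1 (rule 225): 100111100100011
Gen 2 (rule 218): 011111111010111
Gen 3 (rule 101): 000000001111001
Gen 4 (rule 26): 000000011000110
Gen 5 (rule 225): 111111001010010
Gen 6 (rule 218): 111111110001101
Gen 7 (rule 101): 000000010100111
Gen 8 (rule 26): 000000100011100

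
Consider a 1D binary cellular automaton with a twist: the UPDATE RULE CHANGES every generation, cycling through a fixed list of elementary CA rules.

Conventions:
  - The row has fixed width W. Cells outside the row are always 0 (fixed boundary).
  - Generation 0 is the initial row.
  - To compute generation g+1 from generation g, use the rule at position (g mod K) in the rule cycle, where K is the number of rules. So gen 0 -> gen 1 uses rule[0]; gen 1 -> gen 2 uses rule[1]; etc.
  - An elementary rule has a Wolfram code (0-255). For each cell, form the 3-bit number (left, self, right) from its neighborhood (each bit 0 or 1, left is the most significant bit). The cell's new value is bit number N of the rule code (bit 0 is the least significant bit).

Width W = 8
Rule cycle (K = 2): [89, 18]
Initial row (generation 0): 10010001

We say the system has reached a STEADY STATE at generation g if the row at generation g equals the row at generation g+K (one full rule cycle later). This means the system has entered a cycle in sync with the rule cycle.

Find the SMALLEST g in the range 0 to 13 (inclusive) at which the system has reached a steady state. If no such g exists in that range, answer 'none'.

Gen 0: 10010001
Gen 1 (rule 89): 01001100
Gen 2 (rule 18): 10110010
Gen 3 (rule 89): 00111001
Gen 4 (rule 18): 01000110
Gen 5 (rule 89): 00110111
Gen 6 (rule 18): 01000000
Gen 7 (rule 89): 00111111
Gen 8 (rule 18): 01000000
Gen 9 (rule 89): 00111111
Gen 10 (rule 18): 01000000
Gen 11 (rule 89): 00111111
Gen 12 (rule 18): 01000000
Gen 13 (rule 89): 00111111
Gen 14 (rule 18): 01000000
Gen 15 (rule 89): 00111111

Answer: 6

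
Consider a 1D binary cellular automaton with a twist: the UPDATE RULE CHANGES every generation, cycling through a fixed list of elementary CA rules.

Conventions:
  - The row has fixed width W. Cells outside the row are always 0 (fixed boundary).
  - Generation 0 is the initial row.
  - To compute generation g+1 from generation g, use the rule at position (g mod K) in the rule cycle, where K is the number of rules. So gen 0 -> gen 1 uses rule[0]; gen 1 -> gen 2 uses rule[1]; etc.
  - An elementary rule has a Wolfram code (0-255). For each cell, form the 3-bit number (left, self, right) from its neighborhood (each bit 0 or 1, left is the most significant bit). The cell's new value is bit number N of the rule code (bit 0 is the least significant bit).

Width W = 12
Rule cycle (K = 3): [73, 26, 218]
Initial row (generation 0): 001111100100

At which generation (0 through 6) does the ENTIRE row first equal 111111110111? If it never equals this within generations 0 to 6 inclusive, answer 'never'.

Answer: never

Derivation:
Gen 0: 001111100100
Gen 1 (rule 73): 101000100001
Gen 2 (rule 26): 000101010010
Gen 3 (rule 218): 001000001101
Gen 4 (rule 73): 100011101100
Gen 5 (rule 26): 010110001010
Gen 6 (rule 218): 100111010001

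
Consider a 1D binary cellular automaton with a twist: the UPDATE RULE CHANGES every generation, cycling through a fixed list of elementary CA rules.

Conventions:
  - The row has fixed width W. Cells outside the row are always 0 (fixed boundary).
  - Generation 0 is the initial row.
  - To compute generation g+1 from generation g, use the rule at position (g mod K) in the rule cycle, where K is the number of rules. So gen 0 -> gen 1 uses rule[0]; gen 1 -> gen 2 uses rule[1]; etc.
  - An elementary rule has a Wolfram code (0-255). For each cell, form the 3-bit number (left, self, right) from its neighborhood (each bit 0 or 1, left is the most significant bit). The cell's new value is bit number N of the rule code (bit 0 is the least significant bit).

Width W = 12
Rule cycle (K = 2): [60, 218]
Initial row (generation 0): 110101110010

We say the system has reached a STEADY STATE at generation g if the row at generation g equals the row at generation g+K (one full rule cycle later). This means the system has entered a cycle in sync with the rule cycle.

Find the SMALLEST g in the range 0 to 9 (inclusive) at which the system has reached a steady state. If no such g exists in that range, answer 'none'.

Gen 0: 110101110010
Gen 1 (rule 60): 101111001011
Gen 2 (rule 218): 001111110011
Gen 3 (rule 60): 001000001010
Gen 4 (rule 218): 010100010001
Gen 5 (rule 60): 011110011001
Gen 6 (rule 218): 111111111110
Gen 7 (rule 60): 100000000001
Gen 8 (rule 218): 010000000010
Gen 9 (rule 60): 011000000011
Gen 10 (rule 218): 111100000111
Gen 11 (rule 60): 100010000100

Answer: none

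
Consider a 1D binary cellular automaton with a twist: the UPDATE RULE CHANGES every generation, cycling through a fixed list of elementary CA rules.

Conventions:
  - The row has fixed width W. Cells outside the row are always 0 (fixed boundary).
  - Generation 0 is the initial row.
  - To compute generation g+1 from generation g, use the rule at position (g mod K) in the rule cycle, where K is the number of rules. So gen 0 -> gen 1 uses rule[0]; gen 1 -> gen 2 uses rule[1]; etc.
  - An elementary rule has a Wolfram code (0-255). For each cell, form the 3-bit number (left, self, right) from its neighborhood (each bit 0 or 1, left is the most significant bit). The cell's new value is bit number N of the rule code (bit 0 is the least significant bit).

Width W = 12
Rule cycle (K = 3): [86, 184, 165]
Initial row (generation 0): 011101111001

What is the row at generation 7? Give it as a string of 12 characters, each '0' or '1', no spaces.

Answer: 101010001001

Derivation:
Gen 0: 011101111001
Gen 1 (rule 86): 100100001111
Gen 2 (rule 184): 010010001110
Gen 3 (rule 165): 010010100100
Gen 4 (rule 86): 111110111110
Gen 5 (rule 184): 111101111101
Gen 6 (rule 165): 011010111011
Gen 7 (rule 86): 101010001001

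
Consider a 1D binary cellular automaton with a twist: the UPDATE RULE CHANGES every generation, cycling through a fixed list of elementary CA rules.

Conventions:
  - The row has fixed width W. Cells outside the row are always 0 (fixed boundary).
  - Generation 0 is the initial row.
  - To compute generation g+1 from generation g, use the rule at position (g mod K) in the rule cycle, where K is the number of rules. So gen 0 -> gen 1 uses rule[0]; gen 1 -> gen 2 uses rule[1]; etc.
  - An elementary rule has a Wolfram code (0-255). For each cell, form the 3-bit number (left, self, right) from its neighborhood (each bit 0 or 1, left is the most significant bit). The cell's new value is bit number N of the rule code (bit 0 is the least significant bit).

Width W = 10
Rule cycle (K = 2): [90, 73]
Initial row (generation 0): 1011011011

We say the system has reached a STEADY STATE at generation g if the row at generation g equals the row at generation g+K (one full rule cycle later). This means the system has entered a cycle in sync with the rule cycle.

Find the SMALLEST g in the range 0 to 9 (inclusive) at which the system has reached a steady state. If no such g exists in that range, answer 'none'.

Gen 0: 1011011011
Gen 1 (rule 90): 0011011011
Gen 2 (rule 73): 1011011011
Gen 3 (rule 90): 0011011011
Gen 4 (rule 73): 1011011011
Gen 5 (rule 90): 0011011011
Gen 6 (rule 73): 1011011011
Gen 7 (rule 90): 0011011011
Gen 8 (rule 73): 1011011011
Gen 9 (rule 90): 0011011011
Gen 10 (rule 73): 1011011011
Gen 11 (rule 90): 0011011011

Answer: 0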